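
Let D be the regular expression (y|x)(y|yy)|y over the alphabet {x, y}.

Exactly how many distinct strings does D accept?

The expression has no Kleene star, so L(D) is finite. Expanding the alternatives gives {y, xy, yy, xyy, yyy}.
That is 1 of length 1, 2 of length 2, 2 of length 3: 5 strings in all.

5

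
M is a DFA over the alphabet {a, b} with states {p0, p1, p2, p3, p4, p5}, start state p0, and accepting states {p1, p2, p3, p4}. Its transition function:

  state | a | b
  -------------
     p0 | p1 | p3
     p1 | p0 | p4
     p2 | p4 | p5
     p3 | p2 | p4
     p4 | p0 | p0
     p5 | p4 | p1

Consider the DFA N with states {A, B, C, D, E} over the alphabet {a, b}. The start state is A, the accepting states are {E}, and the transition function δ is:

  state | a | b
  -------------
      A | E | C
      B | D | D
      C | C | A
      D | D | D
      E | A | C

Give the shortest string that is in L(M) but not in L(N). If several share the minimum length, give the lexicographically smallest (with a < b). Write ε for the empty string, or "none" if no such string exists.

b

The string b is accepted by M but not by N.
No shorter string lies in the difference, and b is the lexicographically first length-1 string in L(M) \ L(N).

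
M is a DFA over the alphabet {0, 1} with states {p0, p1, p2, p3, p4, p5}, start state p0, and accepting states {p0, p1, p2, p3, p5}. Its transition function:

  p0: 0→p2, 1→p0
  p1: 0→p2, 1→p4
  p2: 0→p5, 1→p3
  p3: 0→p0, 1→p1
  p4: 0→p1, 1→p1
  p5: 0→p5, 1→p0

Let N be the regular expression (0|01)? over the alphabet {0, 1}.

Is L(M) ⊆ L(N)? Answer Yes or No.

No

The string 1 is in L(M) but not in L(N).
So L(M) ⊄ L(N).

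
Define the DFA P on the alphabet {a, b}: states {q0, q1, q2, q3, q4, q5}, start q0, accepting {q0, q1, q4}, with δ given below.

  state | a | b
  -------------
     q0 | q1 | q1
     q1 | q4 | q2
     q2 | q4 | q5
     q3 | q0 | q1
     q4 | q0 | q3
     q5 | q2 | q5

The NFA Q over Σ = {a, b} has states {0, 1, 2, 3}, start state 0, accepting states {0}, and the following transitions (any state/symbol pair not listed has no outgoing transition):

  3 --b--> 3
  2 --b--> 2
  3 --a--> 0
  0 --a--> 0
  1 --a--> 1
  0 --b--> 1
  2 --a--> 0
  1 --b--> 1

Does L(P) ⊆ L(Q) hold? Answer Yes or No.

No

The string b is in L(P) but not in L(Q).
So L(P) ⊄ L(Q).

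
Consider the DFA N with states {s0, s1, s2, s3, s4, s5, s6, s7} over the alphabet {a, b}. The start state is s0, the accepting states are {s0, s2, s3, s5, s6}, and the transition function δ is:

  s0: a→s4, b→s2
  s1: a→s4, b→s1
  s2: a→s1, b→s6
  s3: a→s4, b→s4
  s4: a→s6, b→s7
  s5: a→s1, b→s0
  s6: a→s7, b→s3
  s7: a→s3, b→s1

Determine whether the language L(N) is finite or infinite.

State s1 is reachable from the start and can reach an accepting state, and it lies on the cycle s1 → s1.
Traversing that cycle any number of times yields accepted strings of unbounded length, so the language is infinite.

infinite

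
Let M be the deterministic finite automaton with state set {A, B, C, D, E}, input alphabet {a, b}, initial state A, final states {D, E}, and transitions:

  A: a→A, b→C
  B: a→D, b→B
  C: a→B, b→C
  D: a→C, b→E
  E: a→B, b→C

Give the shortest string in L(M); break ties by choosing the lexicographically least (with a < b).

baa

A breadth-first search from A reaches an accepting state first via the path A → C → B → D on input baa.
No string of length < 3 is accepted (BFS exhausts all shorter strings without reaching an accepting state), and baa is the lexicographically least accepting string of length 3.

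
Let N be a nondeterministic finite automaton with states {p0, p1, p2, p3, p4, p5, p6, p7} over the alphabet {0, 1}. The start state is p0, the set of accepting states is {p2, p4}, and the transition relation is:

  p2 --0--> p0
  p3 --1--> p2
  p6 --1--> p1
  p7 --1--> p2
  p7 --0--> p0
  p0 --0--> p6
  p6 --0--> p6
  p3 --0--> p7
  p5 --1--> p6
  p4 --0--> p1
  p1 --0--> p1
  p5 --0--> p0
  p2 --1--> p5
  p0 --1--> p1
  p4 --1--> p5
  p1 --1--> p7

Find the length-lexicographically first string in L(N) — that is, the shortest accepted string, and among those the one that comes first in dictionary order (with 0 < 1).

A breadth-first search from p0 reaches an accepting state first via the path p0 → p1 → p7 → p2 on input 111.
No string of length < 3 is accepted (BFS exhausts all shorter strings without reaching an accepting state), and 111 is the lexicographically least accepting string of length 3.

111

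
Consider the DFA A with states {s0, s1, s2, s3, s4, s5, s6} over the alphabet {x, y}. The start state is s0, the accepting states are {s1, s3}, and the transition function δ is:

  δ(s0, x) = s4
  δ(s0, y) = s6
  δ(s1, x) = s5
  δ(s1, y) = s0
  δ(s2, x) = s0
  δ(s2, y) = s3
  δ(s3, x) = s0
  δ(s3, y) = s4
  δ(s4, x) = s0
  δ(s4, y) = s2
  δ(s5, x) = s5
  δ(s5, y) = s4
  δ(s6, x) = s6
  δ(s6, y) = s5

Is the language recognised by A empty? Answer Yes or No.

No

The string xyy is accepted: the run s0 → s4 → s2 → s3 ends in the accepting state s3.
Since at least one string is accepted, L(A) is not empty.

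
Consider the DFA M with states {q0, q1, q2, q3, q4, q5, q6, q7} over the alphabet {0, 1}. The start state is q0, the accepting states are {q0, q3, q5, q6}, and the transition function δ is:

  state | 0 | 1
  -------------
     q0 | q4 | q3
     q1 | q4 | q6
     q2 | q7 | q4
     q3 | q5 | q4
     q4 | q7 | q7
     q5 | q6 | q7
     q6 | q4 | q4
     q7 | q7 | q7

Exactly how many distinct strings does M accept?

4

The useful subgraph on states {q0, q3, q5, q6} is acyclic, so L(M) is finite; the longest accepting path visits 4 useful states, giving maximum string length 3.
Counting accepting paths from q0 by length: 1 of length 0, 1 of length 1, 1 of length 2, 1 of length 3. Total 4.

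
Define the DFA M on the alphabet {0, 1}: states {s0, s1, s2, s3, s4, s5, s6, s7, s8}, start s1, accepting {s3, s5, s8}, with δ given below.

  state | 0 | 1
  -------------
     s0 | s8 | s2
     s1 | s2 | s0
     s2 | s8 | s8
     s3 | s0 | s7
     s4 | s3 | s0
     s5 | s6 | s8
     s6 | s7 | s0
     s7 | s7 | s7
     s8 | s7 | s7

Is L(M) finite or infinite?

finite

The useful states (reachable from s1 and able to reach an accepting state) are {s0, s1, s2, s8}.
Restricted to these states the transition graph has no cycle, so every accepting path has bounded length and L is finite.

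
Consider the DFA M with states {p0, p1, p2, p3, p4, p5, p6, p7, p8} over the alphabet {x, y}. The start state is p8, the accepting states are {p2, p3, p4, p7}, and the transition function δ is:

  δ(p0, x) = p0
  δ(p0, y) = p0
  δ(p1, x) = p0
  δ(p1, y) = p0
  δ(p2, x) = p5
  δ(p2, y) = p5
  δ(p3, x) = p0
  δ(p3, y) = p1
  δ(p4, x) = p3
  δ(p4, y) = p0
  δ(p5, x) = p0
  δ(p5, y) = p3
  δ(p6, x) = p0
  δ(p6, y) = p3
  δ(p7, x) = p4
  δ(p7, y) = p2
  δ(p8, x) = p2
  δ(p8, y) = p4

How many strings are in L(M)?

5

The useful subgraph on states {p2, p3, p4, p5, p8} is acyclic, so L(M) is finite; the longest accepting path visits 4 useful states, giving maximum string length 3.
Counting accepting paths from p8 by length: 2 of length 1, 1 of length 2, 2 of length 3. Total 5.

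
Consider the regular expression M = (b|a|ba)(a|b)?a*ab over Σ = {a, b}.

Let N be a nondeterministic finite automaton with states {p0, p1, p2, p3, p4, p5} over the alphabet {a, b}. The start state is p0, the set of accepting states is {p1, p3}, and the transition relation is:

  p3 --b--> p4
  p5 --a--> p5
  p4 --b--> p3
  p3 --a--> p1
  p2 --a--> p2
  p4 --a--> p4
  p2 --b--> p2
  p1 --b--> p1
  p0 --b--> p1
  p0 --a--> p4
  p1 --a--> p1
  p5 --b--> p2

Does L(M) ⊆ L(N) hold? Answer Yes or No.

Converting the expression M to a DFA (subset construction, then merging equivalent states) gives the minimal DFA with states {m0, m1, m2, m3, m4, m5, m6, m7, m8}, start state m0, accepting states {m6, m8} and transitions m0: a→m1, b→m2; m1: a→m3, b→m4; m2: a→m5, b→m4; m3: a→m3, b→m6; m4: a→m3, b→m7; m5: a→m3, b→m8; m6: a→m7, b→m7; m7: a→m7, b→m7; m8: a→m3, b→m7.
Exploring the product automaton M × N from the start pair (m0, p0), following both machines on each input symbol, reaches 14 state pairs: (m0, p0), (m1, p4), (m2, p1), (m3, p4), (m4, p3), (m5, p1), (m4, p1), (m6, p3), (m3, p1), (m7, p4), (m8, p1), (m7, p1), (m6, p1), (m7, p3).
M accepts in {m6, m8} and N accepts in {p1, p3}. The reachable pairs whose M-component is accepting are (m6, p3), (m8, p1), (m6, p1); in each of them the N-component is accepting too, so the product for L(M) \ L(N) (M-component accepting, N-component rejecting) has no reachable accepting pair and the difference is empty.
Hence every string in L(M) is also in L(N).

Yes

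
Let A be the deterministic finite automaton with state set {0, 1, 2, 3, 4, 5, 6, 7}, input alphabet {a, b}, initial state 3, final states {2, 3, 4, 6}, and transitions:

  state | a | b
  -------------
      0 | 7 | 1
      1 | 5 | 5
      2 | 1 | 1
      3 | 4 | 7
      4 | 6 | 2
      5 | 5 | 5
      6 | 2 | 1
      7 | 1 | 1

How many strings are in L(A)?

5

The useful subgraph on states {2, 3, 4, 6} is acyclic, so L(A) is finite; the longest accepting path visits 4 useful states, giving maximum string length 3.
Counting accepting paths from 3 by length: 1 of length 0, 1 of length 1, 2 of length 2, 1 of length 3. Total 5.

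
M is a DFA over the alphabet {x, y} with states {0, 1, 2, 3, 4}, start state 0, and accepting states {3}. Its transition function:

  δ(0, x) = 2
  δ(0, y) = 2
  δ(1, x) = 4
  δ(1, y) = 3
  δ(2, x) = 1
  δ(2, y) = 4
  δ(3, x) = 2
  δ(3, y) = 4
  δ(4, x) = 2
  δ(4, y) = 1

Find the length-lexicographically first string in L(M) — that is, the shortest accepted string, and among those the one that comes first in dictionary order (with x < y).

A breadth-first search from 0 reaches an accepting state first via the path 0 → 2 → 1 → 3 on input xxy.
No string of length < 3 is accepted (BFS exhausts all shorter strings without reaching an accepting state), and xxy is the lexicographically least accepting string of length 3.

xxy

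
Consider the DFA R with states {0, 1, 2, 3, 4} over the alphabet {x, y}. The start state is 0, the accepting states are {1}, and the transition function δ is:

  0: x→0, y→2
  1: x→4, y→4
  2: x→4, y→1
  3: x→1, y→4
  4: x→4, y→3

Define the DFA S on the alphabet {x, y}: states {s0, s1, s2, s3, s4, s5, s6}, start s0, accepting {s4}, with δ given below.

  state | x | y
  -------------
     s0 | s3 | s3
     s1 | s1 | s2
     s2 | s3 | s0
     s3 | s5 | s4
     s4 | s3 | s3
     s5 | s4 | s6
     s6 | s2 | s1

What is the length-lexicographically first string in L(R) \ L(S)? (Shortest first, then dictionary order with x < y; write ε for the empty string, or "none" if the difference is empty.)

xyy

The string xyy is accepted by R but not by S.
No shorter string lies in the difference, and xyy is the lexicographically first length-3 string in L(R) \ L(S).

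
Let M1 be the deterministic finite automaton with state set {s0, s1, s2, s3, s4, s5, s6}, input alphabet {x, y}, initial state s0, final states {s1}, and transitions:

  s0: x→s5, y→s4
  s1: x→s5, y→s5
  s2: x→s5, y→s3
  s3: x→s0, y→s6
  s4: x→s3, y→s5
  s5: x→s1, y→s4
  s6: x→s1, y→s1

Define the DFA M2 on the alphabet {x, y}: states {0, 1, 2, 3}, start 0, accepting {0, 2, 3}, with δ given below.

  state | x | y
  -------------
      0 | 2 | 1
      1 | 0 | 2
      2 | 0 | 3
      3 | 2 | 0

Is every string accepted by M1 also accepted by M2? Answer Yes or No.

Yes

Exploring the product automaton M1 × M2 from the start pair (s0, 0), following both machines on each input symbol, reaches 16 state pairs: (s0, 0), (s5, 2), (s4, 1), (s1, 0), (s4, 3), (s3, 0), (s5, 1), (s3, 2), (s5, 0), (s0, 2), (s6, 1), (s4, 2), (s6, 3), (s1, 2), (s5, 3), (s4, 0).
M1 accepts in {s1} and M2 accepts in {0, 2, 3}. The reachable pairs whose M1-component is accepting are (s1, 0), (s1, 2); in each of them the M2-component is accepting too, so the product for L(M1) \ L(M2) (M1-component accepting, M2-component rejecting) has no reachable accepting pair and the difference is empty.
Hence every string in L(M1) is also in L(M2).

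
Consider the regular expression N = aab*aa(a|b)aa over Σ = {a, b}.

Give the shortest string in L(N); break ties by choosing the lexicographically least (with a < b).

By inspection of the expression, no string of length less than 7 matches, and aaaaaaa is the lexicographically first match of length 7.

aaaaaaa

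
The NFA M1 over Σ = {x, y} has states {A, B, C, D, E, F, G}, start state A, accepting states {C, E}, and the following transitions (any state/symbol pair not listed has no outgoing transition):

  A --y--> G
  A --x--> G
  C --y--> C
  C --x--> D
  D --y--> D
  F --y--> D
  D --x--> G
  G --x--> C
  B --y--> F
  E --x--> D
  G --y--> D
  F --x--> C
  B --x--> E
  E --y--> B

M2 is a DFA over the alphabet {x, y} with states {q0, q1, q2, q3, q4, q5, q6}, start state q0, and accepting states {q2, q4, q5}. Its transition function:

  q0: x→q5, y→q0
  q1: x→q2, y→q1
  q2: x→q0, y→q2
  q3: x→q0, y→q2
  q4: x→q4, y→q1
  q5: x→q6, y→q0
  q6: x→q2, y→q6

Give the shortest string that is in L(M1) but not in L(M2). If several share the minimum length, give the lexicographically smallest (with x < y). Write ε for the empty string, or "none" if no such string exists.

The string xx is accepted by M1 but not by M2.
No shorter string lies in the difference, and xx is the lexicographically first length-2 string in L(M1) \ L(M2).

xx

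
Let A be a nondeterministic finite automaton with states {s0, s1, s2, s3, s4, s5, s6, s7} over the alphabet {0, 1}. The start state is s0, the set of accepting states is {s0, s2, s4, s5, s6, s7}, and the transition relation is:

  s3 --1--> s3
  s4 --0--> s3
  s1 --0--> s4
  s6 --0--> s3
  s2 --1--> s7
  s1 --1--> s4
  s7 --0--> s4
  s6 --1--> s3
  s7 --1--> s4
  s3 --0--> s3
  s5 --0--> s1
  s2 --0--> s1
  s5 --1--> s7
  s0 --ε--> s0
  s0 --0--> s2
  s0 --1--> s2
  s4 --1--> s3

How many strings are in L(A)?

13

The useful subgraph on states {s0, s1, s2, s4, s7} is acyclic, so L(A) is finite; the longest accepting path visits 4 useful states, giving maximum string length 3.
Counting accepting paths from s0 by length: 1 of length 0, 2 of length 1, 2 of length 2, 8 of length 3. Total 13.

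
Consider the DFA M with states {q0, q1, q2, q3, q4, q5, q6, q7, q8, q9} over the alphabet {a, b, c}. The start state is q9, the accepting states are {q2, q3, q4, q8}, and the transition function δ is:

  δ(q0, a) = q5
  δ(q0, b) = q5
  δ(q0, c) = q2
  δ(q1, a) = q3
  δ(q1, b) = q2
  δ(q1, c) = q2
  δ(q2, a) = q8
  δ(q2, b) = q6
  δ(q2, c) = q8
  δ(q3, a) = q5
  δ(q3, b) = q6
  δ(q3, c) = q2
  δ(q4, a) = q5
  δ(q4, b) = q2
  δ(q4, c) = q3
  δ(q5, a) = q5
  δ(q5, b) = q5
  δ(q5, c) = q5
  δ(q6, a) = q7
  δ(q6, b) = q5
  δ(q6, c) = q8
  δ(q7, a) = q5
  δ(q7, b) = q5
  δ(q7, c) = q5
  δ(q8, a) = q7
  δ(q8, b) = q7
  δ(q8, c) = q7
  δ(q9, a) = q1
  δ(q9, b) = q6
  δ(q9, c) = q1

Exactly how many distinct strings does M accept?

The useful subgraph on states {q1, q2, q3, q6, q8, q9} is acyclic, so L(M) is finite; the longest accepting path visits 6 useful states, giving maximum string length 5.
Counting accepting paths from q9 by length: 7 of length 2, 10 of length 3, 10 of length 4, 2 of length 5. Total 29.

29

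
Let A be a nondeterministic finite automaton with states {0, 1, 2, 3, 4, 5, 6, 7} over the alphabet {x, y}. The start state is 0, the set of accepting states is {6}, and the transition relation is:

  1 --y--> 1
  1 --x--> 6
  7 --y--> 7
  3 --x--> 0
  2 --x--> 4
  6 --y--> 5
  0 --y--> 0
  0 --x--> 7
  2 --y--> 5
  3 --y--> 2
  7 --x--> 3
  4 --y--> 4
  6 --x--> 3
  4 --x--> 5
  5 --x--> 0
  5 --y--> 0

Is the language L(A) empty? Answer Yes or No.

Yes

The states reachable from the start state are {0, 2, 3, 4, 5, 7}.
None of the accepting states {6} is reachable, so no string is accepted and L(A) = ∅.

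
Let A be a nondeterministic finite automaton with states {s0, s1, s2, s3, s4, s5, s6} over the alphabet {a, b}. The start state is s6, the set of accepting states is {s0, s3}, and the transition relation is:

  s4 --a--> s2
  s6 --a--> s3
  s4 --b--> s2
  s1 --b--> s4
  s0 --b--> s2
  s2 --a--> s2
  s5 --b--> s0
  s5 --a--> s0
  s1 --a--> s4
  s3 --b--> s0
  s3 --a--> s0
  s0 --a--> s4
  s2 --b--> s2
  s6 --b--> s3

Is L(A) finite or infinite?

finite

The useful states (reachable from s6 and able to reach an accepting state) are {s0, s3, s6}.
Restricted to these states the transition graph has no cycle, so every accepting path has bounded length and L is finite.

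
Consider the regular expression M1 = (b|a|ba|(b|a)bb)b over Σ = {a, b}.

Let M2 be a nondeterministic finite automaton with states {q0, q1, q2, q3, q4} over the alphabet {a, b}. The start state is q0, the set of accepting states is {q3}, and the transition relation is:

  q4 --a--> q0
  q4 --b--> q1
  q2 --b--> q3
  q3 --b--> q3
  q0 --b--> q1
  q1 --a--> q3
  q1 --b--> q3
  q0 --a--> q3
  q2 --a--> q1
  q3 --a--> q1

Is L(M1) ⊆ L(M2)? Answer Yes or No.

Yes

Converting the expression M1 to a DFA (subset construction, then merging equivalent states) gives the minimal DFA with states {r0, r1, r2, r3, r4, r5, r6}, start state r0, accepting states {r4, r6} and transitions r0: a→r1, b→r2; r1: a→r3, b→r4; r2: a→r5, b→r4; r3: a→r3, b→r3; r4: a→r3, b→r5; r5: a→r3, b→r6; r6: a→r3, b→r3.
Exploring the product automaton M1 × M2 from the start pair (r0, q0), following both machines on each input symbol, reaches 8 state pairs: (r0, q0), (r1, q3), (r2, q1), (r3, q1), (r4, q3), (r5, q3), (r3, q3), (r6, q3).
M1 accepts in {r4, r6} and M2 accepts in {q3}. The reachable pairs whose M1-component is accepting are (r4, q3), (r6, q3); in each of them the M2-component is accepting too, so the product for L(M1) \ L(M2) (M1-component accepting, M2-component rejecting) has no reachable accepting pair and the difference is empty.
Hence every string in L(M1) is also in L(M2).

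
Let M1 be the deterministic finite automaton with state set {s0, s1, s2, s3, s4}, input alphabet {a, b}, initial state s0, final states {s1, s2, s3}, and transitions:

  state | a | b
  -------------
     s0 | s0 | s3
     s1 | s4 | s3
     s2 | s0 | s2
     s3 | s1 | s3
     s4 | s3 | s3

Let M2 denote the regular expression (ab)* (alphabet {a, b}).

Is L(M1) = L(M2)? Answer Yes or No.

The string b is accepted by M1 but rejected by M2.
So L(M1) ≠ L(M2).

No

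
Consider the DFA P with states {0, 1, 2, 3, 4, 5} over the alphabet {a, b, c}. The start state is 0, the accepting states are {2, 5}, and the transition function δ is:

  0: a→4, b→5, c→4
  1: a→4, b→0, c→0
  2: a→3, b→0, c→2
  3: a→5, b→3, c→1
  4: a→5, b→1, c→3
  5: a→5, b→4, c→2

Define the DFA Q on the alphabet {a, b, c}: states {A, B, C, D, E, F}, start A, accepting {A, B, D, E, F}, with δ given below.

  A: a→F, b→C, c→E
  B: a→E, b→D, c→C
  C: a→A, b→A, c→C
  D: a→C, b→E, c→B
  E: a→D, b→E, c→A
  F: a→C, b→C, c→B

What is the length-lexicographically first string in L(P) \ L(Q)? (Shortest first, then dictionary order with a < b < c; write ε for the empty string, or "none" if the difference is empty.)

The string b is accepted by P but not by Q.
No shorter string lies in the difference, and b is the lexicographically first length-1 string in L(P) \ L(Q).

b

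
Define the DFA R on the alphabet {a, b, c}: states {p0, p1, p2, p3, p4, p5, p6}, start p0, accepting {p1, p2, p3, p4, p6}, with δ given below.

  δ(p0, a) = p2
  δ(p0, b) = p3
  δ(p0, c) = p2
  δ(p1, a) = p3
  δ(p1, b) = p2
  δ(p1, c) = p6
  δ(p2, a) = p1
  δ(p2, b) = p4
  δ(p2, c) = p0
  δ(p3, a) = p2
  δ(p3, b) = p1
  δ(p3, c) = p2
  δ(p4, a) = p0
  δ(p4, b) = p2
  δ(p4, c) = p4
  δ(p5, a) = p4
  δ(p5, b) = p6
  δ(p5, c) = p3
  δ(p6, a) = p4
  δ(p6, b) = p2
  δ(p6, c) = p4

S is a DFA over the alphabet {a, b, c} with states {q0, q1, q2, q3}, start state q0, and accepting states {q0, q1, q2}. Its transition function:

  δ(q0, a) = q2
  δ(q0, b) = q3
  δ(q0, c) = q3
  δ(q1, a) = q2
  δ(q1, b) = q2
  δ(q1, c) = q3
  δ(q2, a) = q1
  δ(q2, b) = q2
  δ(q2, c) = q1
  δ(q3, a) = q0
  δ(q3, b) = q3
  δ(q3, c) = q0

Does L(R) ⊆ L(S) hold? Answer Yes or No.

The string b is in L(R) but not in L(S).
So L(R) ⊄ L(S).

No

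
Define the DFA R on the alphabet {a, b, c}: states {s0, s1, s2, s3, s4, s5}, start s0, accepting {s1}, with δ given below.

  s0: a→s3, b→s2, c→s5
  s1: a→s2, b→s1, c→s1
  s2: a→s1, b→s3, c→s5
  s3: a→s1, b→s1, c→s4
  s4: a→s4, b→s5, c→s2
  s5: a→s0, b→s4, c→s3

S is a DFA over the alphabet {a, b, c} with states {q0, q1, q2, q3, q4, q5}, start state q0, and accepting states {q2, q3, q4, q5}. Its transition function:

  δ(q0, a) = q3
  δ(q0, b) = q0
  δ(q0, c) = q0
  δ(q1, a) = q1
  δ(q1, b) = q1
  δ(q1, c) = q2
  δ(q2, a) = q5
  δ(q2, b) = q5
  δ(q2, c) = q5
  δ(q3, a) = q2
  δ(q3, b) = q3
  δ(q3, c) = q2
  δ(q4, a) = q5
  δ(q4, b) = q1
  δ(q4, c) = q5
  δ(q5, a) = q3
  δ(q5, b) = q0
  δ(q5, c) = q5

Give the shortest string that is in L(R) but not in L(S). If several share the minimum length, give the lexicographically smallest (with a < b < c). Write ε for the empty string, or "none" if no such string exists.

bbb

The string bbb is accepted by R but not by S.
No shorter string lies in the difference, and bbb is the lexicographically first length-3 string in L(R) \ L(S).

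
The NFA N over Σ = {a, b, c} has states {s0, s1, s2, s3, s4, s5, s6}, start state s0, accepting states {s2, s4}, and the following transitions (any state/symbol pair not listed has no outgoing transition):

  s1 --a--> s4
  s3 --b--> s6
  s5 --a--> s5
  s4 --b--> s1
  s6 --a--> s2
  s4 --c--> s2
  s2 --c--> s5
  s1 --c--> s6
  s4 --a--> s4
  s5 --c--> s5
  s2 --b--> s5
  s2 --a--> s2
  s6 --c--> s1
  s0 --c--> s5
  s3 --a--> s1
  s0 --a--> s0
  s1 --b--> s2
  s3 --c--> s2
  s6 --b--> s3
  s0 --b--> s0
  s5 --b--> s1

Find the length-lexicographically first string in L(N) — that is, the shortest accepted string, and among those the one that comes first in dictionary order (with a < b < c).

cba

A breadth-first search from s0 reaches an accepting state first via the path s0 → s5 → s1 → s4 on input cba.
No string of length < 3 is accepted (BFS exhausts all shorter strings without reaching an accepting state), and cba is the lexicographically least accepting string of length 3.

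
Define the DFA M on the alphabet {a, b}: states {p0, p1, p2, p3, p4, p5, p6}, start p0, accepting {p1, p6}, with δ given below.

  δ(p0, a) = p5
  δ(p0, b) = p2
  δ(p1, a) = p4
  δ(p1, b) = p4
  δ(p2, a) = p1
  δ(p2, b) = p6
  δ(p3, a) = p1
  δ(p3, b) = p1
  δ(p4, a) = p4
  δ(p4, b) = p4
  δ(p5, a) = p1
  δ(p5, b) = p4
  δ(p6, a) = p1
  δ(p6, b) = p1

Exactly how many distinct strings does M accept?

5

The useful subgraph on states {p0, p1, p2, p5, p6} is acyclic, so L(M) is finite; the longest accepting path visits 4 useful states, giving maximum string length 3.
Counting accepting paths from p0 by length: 3 of length 2, 2 of length 3. Total 5.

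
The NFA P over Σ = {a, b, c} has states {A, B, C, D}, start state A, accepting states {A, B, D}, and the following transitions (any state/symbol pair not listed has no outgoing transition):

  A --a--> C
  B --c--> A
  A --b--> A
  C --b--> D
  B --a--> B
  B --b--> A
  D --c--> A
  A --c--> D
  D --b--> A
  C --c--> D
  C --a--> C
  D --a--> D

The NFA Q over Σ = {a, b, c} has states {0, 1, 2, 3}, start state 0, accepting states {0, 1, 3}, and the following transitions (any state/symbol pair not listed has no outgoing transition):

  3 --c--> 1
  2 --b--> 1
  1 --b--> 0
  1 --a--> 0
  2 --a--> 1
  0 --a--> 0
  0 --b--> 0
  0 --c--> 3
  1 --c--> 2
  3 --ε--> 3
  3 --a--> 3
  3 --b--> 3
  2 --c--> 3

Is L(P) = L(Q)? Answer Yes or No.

No

The string ccc is accepted by P but rejected by Q.
So L(P) ≠ L(Q).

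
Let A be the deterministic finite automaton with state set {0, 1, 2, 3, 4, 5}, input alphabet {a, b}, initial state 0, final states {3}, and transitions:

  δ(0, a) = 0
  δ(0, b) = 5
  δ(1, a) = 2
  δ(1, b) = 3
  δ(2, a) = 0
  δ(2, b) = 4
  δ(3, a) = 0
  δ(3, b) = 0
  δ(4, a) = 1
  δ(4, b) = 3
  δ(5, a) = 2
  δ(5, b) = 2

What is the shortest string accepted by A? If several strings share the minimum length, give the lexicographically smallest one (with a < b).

A breadth-first search from 0 reaches an accepting state first via the path 0 → 5 → 2 → 4 → 3 on input babb.
No string of length < 4 is accepted (BFS exhausts all shorter strings without reaching an accepting state), and babb is the lexicographically least accepting string of length 4.

babb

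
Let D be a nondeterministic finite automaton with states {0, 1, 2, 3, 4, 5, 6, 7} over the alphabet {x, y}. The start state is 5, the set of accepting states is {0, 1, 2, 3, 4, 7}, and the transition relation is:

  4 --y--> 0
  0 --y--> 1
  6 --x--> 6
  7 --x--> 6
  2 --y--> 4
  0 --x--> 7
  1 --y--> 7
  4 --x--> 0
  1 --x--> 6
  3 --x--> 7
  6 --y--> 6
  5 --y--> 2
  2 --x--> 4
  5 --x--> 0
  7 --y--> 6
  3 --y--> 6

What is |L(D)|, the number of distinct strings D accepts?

23

The useful subgraph on states {0, 1, 2, 4, 5, 7} is acyclic, so L(D) is finite; the longest accepting path visits 6 useful states, giving maximum string length 5.
Counting accepting paths from 5 by length: 2 of length 1, 4 of length 2, 5 of length 3, 8 of length 4, 4 of length 5. Total 23.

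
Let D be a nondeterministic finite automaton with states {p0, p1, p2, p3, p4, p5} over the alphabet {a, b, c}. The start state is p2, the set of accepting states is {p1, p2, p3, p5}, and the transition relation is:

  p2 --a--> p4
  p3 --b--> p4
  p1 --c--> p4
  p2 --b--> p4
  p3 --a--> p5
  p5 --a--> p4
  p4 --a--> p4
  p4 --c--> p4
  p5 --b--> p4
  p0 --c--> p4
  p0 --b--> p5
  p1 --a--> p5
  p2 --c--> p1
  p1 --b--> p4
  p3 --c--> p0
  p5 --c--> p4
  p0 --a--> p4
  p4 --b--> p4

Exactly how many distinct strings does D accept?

The useful subgraph on states {p1, p2, p5} is acyclic, so L(D) is finite; the longest accepting path visits 3 useful states, giving maximum string length 2.
Counting accepting paths from p2 by length: 1 of length 0, 1 of length 1, 1 of length 2. Total 3.

3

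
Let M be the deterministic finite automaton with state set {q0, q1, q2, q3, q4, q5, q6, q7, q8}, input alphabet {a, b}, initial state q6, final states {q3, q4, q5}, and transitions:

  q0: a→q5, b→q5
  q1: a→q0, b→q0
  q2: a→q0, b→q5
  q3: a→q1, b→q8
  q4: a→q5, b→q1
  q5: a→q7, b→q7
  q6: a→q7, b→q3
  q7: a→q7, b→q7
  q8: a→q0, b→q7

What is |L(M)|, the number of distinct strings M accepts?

7

The useful subgraph on states {q0, q1, q3, q5, q6, q8} is acyclic, so L(M) is finite; the longest accepting path visits 5 useful states, giving maximum string length 4.
Counting accepting paths from q6 by length: 1 of length 1, 6 of length 4. Total 7.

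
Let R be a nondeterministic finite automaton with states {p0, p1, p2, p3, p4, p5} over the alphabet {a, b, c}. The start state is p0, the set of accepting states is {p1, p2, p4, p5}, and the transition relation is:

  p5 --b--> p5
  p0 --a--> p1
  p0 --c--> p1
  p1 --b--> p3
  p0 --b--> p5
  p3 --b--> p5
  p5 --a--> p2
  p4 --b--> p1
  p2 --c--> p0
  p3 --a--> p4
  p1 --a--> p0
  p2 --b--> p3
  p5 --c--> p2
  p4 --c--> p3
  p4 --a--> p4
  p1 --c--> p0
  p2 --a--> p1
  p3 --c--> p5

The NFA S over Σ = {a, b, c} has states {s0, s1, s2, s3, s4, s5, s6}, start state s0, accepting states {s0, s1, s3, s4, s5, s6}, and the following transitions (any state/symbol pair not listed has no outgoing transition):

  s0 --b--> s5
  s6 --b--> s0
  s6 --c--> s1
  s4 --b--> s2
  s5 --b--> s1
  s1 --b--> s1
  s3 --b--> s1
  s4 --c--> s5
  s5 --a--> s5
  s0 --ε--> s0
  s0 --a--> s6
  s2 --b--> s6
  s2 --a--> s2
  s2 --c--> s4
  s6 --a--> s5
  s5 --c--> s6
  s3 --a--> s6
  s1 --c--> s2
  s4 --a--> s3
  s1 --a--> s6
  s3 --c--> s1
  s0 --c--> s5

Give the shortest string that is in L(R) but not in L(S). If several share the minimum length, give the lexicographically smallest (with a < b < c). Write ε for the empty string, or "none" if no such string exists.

acc

The string acc is accepted by R but not by S.
No shorter string lies in the difference, and acc is the lexicographically first length-3 string in L(R) \ L(S).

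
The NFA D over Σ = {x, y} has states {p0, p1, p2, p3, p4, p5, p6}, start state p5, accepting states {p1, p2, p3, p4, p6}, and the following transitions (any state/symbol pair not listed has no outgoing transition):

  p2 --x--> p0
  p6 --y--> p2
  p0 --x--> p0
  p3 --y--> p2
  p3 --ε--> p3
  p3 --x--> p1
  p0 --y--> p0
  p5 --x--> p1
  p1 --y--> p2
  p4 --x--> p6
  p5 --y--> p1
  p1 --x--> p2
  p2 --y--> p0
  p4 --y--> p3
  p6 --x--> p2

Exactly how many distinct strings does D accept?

The useful subgraph on states {p1, p2, p5} is acyclic, so L(D) is finite; the longest accepting path visits 3 useful states, giving maximum string length 2.
Counting accepting paths from p5 by length: 2 of length 1, 4 of length 2. Total 6.

6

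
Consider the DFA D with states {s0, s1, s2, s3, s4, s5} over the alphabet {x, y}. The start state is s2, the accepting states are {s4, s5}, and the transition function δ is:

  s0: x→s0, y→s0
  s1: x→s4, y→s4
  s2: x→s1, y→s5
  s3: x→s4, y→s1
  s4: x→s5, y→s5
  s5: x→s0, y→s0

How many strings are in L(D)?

7

The useful subgraph on states {s1, s2, s4, s5} is acyclic, so L(D) is finite; the longest accepting path visits 4 useful states, giving maximum string length 3.
Counting accepting paths from s2 by length: 1 of length 1, 2 of length 2, 4 of length 3. Total 7.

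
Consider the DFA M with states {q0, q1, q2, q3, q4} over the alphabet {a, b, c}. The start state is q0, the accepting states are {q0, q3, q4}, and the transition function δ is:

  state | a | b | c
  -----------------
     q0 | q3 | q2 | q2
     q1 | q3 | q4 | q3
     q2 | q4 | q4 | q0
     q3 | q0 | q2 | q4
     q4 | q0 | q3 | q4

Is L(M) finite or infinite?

infinite

State q0 is reachable from the start and can reach an accepting state, and it lies on the cycle q0 → q2 → q0.
Traversing that cycle any number of times yields accepted strings of unbounded length, so the language is infinite.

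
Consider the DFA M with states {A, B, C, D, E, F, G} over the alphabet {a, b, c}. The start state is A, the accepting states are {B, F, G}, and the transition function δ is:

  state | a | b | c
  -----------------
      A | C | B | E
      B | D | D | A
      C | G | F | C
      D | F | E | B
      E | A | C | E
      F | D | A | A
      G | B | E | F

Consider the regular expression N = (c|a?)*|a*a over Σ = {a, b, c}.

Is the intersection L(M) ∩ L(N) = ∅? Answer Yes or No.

No

The string aa is accepted by both M and N.
Hence L(M) ∩ L(N) ≠ ∅.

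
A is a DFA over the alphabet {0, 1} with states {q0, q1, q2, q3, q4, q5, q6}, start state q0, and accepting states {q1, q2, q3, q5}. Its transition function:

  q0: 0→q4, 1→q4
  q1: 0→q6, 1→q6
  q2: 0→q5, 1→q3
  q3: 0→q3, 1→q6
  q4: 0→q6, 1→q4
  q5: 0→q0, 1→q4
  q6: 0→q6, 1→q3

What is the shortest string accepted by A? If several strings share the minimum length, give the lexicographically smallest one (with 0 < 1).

001

A breadth-first search from q0 reaches an accepting state first via the path q0 → q4 → q6 → q3 on input 001.
No string of length < 3 is accepted (BFS exhausts all shorter strings without reaching an accepting state), and 001 is the lexicographically least accepting string of length 3.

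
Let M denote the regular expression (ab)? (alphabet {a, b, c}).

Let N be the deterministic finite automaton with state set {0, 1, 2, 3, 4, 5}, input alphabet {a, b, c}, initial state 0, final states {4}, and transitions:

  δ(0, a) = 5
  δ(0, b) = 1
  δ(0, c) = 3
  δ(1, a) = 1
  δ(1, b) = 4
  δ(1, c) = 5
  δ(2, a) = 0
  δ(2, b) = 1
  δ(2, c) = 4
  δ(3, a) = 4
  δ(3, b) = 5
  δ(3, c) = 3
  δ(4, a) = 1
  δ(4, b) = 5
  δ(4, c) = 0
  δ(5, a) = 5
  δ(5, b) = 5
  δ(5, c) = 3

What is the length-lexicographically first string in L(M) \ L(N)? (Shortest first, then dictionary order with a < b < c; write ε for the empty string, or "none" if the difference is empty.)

ε

The empty string ε is accepted by M but not by N.
Since ε is the unique shortest string, it is the required witness.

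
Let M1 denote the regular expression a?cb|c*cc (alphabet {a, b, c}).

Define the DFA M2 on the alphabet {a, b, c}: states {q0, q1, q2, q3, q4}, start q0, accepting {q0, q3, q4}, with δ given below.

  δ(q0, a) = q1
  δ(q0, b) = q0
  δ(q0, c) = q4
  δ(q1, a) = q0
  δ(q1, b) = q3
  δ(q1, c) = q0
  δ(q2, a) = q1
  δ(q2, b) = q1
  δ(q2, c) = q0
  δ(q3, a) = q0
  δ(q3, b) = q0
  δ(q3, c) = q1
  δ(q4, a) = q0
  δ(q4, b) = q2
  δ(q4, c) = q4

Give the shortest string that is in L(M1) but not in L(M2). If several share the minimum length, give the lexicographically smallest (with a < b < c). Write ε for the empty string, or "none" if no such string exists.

cb

The string cb is accepted by M1 but not by M2.
No shorter string lies in the difference, and cb is the lexicographically first length-2 string in L(M1) \ L(M2).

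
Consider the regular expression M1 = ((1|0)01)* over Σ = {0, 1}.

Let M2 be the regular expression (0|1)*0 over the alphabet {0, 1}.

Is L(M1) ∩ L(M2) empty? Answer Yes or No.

Converting the expression M1 to a DFA (subset construction, then merging equivalent states) gives the minimal DFA with states {r0, r1, r2, r3}, start state r0, accepting states {r0} and transitions r0: 0→r1, 1→r1; r1: 0→r2, 1→r3; r2: 0→r3, 1→r0; r3: 0→r3, 1→r3.
Converting the expression M2 to a DFA (subset construction, then merging equivalent states) gives the minimal DFA with states {t0, t1}, start state t0, accepting states {t1} and transitions t0: 0→t1, 1→t0; t1: 0→t1, 1→t0.
Exploring the product automaton M1 × M2 from the start pair (r0, t0), following both machines on each input symbol, reaches 6 state pairs: (r0, t0), (r1, t1), (r1, t0), (r2, t1), (r3, t0), (r3, t1).
M1 accepts in {r0} and M2 accepts in {t1}; no reachable pair has both components accepting, so no string drives both machines to acceptance simultaneously and L(M1) ∩ L(M2) = ∅.
So no string is accepted by both, and the intersection is empty.

Yes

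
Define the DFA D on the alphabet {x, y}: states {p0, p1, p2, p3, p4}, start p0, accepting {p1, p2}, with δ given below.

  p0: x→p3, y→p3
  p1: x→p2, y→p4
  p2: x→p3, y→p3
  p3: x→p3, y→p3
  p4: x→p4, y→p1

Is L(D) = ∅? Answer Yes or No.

The states reachable from the start state are {p0, p3}.
None of the accepting states {p1, p2} is reachable, so no string is accepted and L(D) = ∅.

Yes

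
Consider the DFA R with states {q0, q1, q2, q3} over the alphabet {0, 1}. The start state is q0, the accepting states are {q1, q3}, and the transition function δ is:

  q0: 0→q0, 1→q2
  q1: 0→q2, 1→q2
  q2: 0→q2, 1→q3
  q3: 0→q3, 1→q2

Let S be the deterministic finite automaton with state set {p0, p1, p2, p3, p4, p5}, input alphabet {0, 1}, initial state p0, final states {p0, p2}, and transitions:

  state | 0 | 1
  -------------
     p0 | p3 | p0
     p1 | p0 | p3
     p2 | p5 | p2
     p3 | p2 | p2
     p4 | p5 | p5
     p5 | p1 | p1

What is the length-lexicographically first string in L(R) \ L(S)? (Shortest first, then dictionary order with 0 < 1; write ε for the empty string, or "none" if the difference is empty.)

The string 110 is accepted by R but not by S.
No shorter string lies in the difference, and 110 is the lexicographically first length-3 string in L(R) \ L(S).

110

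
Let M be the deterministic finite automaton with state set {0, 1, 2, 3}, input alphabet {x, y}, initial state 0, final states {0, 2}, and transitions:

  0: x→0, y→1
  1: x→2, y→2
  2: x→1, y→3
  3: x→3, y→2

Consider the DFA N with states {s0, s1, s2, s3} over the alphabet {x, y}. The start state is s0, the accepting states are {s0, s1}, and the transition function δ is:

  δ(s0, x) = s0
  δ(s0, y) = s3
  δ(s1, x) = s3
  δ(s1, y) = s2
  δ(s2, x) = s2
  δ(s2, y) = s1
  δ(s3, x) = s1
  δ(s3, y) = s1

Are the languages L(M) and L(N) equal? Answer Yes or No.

Yes

Exploring the product automaton M × N from the start pair (0, s0), following both machines on each input symbol, reaches 4 state pairs: (0, s0), (1, s3), (2, s1), (3, s2).
M accepts in {0, 2} and N accepts in {s0, s1}. In every reachable pair the two components are either both accepting — (0, s0), (2, s1) — or both non-accepting, so no string is accepted by exactly one of the machines: L(M) \ L(N) and L(N) \ L(M) are both empty.
Hence every string is accepted by M iff it is accepted by N, and the two languages coincide.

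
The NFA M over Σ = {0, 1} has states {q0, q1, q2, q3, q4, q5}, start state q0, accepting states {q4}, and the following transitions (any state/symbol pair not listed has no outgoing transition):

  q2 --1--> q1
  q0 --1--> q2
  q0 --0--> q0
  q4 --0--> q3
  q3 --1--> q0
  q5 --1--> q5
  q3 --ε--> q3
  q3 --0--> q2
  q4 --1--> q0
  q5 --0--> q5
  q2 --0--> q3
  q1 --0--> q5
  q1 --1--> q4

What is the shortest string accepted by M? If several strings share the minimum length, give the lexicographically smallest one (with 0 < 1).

A breadth-first search from q0 reaches an accepting state first via the path q0 → q2 → q1 → q4 on input 111.
No string of length < 3 is accepted (BFS exhausts all shorter strings without reaching an accepting state), and 111 is the lexicographically least accepting string of length 3.

111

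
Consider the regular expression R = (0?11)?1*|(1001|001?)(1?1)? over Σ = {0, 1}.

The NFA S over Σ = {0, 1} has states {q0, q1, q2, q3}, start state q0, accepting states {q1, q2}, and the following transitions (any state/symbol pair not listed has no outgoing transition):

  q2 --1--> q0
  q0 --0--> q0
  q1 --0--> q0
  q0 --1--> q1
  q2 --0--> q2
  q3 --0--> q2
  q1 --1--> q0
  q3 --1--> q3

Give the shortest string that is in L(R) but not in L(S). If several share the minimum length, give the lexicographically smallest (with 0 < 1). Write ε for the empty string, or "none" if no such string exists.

The empty string ε is accepted by R but not by S.
Since ε is the unique shortest string, it is the required witness.

ε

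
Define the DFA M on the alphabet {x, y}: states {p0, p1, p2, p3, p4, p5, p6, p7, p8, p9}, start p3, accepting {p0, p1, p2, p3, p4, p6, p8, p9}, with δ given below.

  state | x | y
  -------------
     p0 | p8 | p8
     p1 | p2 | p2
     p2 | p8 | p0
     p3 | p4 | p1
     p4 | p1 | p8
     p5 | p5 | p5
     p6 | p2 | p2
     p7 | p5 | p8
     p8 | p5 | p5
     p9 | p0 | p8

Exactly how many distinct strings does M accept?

25

The useful subgraph on states {p0, p1, p2, p3, p4, p8} is acyclic, so L(M) is finite; the longest accepting path visits 6 useful states, giving maximum string length 5.
Counting accepting paths from p3 by length: 1 of length 0, 2 of length 1, 4 of length 2, 6 of length 3, 8 of length 4, 4 of length 5. Total 25.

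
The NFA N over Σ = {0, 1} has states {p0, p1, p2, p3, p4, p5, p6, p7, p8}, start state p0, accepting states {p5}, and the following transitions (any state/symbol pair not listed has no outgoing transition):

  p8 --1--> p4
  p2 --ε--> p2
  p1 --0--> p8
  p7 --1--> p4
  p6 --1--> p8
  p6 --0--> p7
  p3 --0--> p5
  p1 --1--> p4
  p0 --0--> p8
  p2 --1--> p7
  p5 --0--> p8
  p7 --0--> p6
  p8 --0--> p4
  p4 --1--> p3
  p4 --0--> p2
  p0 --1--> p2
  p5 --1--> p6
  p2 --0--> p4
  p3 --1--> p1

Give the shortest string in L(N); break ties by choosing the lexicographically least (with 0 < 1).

A breadth-first search from p0 reaches an accepting state first via the path p0 → p8 → p4 → p3 → p5 on input 0010.
No string of length < 4 is accepted (BFS exhausts all shorter strings without reaching an accepting state), and 0010 is the lexicographically least accepting string of length 4.

0010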